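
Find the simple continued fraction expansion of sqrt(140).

[11; (1, 4, 1, 22)]

Write x_i = (sqrt(140) + m_i)/d_i with (m_0, d_0) = (0, 1). a_0 = floor(sqrt(140)) = 11, since 11^2 = 121 <= 140 < 144 = 12^2.
Iterate m_{i+1} = d_i*a_i - m_i, d_{i+1} = (140 - m_{i+1}^2)/d_i, a_{i+1} = floor((a_0 + m_{i+1})/d_{i+1}):
  m_1 = 1*11 - 0 = 11, d_1 = (140 - 11^2)/1 = 19/1 = 19, a_1 = floor((11 + 11)/19) = 1.
  m_2 = 19*1 - 11 = 8, d_2 = (140 - 8^2)/19 = 76/19 = 4, a_2 = floor((11 + 8)/4) = 4.
  m_3 = 4*4 - 8 = 8, d_3 = (140 - 8^2)/4 = 76/4 = 19, a_3 = floor((11 + 8)/19) = 1.
  m_4 = 19*1 - 8 = 11, d_4 = (140 - 11^2)/19 = 19/19 = 1, a_4 = floor((11 + 11)/1) = 22.
  m_5 = 1*22 - 11 = 11, d_5 = (140 - 11^2)/1 = 19/1 = 19: (m_5, d_5) = (m_1, d_1) = (11, 19), so from here the quotients repeat a_1, ..., a_4; the period length is 4.
Hence the expansion of sqrt(140) is a_0 = 11 followed by the repeating block 1, 4, 1, 22 (period 4).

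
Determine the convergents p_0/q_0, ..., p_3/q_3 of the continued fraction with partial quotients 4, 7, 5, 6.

Using the convergent recurrence p_i = a_i*p_{i-1} + p_{i-2}, q_i = a_i*q_{i-1} + q_{i-2} with p_{-2}=0, p_{-1}=1, q_{-2}=1, q_{-1}=0:
  i=0: a_0=4, p_0 = 4*1 + 0 = 4, q_0 = 4*0 + 1 = 1.
  i=1: a_1=7, p_1 = 7*4 + 1 = 29, q_1 = 7*1 + 0 = 7.
  i=2: a_2=5, p_2 = 5*29 + 4 = 149, q_2 = 5*7 + 1 = 36.
  i=3: a_3=6, p_3 = 6*149 + 29 = 923, q_3 = 6*36 + 7 = 223.

4/1, 29/7, 149/36, 923/223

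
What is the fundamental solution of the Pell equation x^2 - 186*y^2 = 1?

(x, y) = (7501, 550)

First expand sqrt(186) as a continued fraction. With x_i = (sqrt(186) + m_i)/d_i and (m_0, d_0) = (0, 1): a_0 = floor(sqrt(186)) = 13, since 13^2 = 169 <= 186 < 196 = 14^2.
Iterate m_{i+1} = d_i*a_i - m_i, d_{i+1} = (186 - m_{i+1}^2)/d_i, a_{i+1} = floor((a_0 + m_{i+1})/d_{i+1}):
  m_1 = 1*13 - 0 = 13, d_1 = (186 - 13^2)/1 = 17/1 = 17, a_1 = floor((13 + 13)/17) = 1.
  m_2 = 17*1 - 13 = 4, d_2 = (186 - 4^2)/17 = 170/17 = 10, a_2 = floor((13 + 4)/10) = 1.
  m_3 = 10*1 - 4 = 6, d_3 = (186 - 6^2)/10 = 150/10 = 15, a_3 = floor((13 + 6)/15) = 1.
  m_4 = 15*1 - 6 = 9, d_4 = (186 - 9^2)/15 = 105/15 = 7, a_4 = floor((13 + 9)/7) = 3.
  m_5 = 7*3 - 9 = 12, d_5 = (186 - 12^2)/7 = 42/7 = 6, a_5 = floor((13 + 12)/6) = 4.
  m_6 = 6*4 - 12 = 12, d_6 = (186 - 12^2)/6 = 42/6 = 7, a_6 = floor((13 + 12)/7) = 3.
  m_7 = 7*3 - 12 = 9, d_7 = (186 - 9^2)/7 = 105/7 = 15, a_7 = floor((13 + 9)/15) = 1.
  m_8 = 15*1 - 9 = 6, d_8 = (186 - 6^2)/15 = 150/15 = 10, a_8 = floor((13 + 6)/10) = 1.
  m_9 = 10*1 - 6 = 4, d_9 = (186 - 4^2)/10 = 170/10 = 17, a_9 = floor((13 + 4)/17) = 1.
  m_10 = 17*1 - 4 = 13, d_10 = (186 - 13^2)/17 = 17/17 = 1, a_10 = floor((13 + 13)/1) = 26.
  m_11 = 1*26 - 13 = 13, d_11 = (186 - 13^2)/1 = 17/1 = 17: (m_11, d_11) = (m_1, d_1) = (13, 17), so from here the quotients repeat a_1, ..., a_10; the period length is 10.
So sqrt(186) = [13; (1, 1, 1, 3, 4, 3, 1, 1, 1, 26)] with period length k = 10.
k is even, so the fundamental solution of x^2 - 186y^2 = 1 is (p_{k-1}, q_{k-1}) = (p_9, q_9); compute convergents through index 9.
Convergents (p_i = a_i*p_{i-1} + p_{i-2}, q_i = a_i*q_{i-1} + q_{i-2} with p_{-2}=0, p_{-1}=1, q_{-2}=1, q_{-1}=0):
  i=0: a_0=13, p_0 = 13*1 + 0 = 13, q_0 = 13*0 + 1 = 1.
  i=1: a_1=1, p_1 = 1*13 + 1 = 14, q_1 = 1*1 + 0 = 1.
  i=2: a_2=1, p_2 = 1*14 + 13 = 27, q_2 = 1*1 + 1 = 2.
  i=3: a_3=1, p_3 = 1*27 + 14 = 41, q_3 = 1*2 + 1 = 3.
  i=4: a_4=3, p_4 = 3*41 + 27 = 150, q_4 = 3*3 + 2 = 11.
  i=5: a_5=4, p_5 = 4*150 + 41 = 641, q_5 = 4*11 + 3 = 47.
  i=6: a_6=3, p_6 = 3*641 + 150 = 2073, q_6 = 3*47 + 11 = 152.
  i=7: a_7=1, p_7 = 1*2073 + 641 = 2714, q_7 = 1*152 + 47 = 199.
  i=8: a_8=1, p_8 = 1*2714 + 2073 = 4787, q_8 = 1*199 + 152 = 351.
  i=9: a_9=1, p_9 = 1*4787 + 2714 = 7501, q_9 = 1*351 + 199 = 550.
Check: 7501^2 - 186*550^2 = 56265001 - 56265000 = 1, so (x, y) = (7501, 550) solves the equation, and by the theorem it is the least positive solution.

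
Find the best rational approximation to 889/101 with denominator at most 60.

493/56

Expand x = 889/101 as a continued fraction with the Euclidean algorithm:
  889 = 8*101 + 81, so a_0 = 8.
  101 = 1*81 + 20, so a_1 = 1.
  81 = 4*20 + 1, so a_2 = 4.
  20 = 20*1 + 0, so a_3 = 20.
so x = [8; 1, 4, 20].
Convergents (p_i = a_i*p_{i-1} + p_{i-2}, q_i = a_i*q_{i-1} + q_{i-2} with p_{-2}=0, p_{-1}=1, q_{-2}=1, q_{-1}=0), until the denominator exceeds 60:
  i=0: a_0=8, p_0 = 8*1 + 0 = 8, q_0 = 8*0 + 1 = 1.
  i=1: a_1=1, p_1 = 1*8 + 1 = 9, q_1 = 1*1 + 0 = 1.
  i=2: a_2=4, p_2 = 4*9 + 8 = 44, q_2 = 4*1 + 1 = 5.
  i=3: a_3=20, p_3 = 20*44 + 9 = 889, q_3 = 20*5 + 1 = 101.
q_3 = 101 > 60, so the last convergent with denominator <= 60 is p_2/q_2 = 44/5.
The closest fraction with denominator <= 60 is either p_2/q_2 or the intermediate fraction (k*p_2 + p_1)/(k*q_2 + q_1) with the largest k >= 1 whose denominator stays <= 60; these approach x as k grows, and every other convergent or intermediate fraction in range is farther away.
Largest k: floor((60 - q_1)/q_2) = floor((60 - 1)/5) = 11.
That gives (11*44 + 9)/(11*5 + 1) = 493/56.
Compare the errors: |x - 44/5| = |889*5 - 44*101|/(101*5) = 1/505, and |x - 493/56| = |889*56 - 493*101|/(101*56) = 9/5656.
Cross-multiplying, 9*505 = 4545 < 5656 = 1*5656, so 9/5656 is smaller: the intermediate fraction 493/56 is closer to x than 44/5.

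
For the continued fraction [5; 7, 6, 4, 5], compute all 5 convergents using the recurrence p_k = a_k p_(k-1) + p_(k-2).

Using the convergent recurrence p_i = a_i*p_{i-1} + p_{i-2}, q_i = a_i*q_{i-1} + q_{i-2} with p_{-2}=0, p_{-1}=1, q_{-2}=1, q_{-1}=0:
  i=0: a_0=5, p_0 = 5*1 + 0 = 5, q_0 = 5*0 + 1 = 1.
  i=1: a_1=7, p_1 = 7*5 + 1 = 36, q_1 = 7*1 + 0 = 7.
  i=2: a_2=6, p_2 = 6*36 + 5 = 221, q_2 = 6*7 + 1 = 43.
  i=3: a_3=4, p_3 = 4*221 + 36 = 920, q_3 = 4*43 + 7 = 179.
  i=4: a_4=5, p_4 = 5*920 + 221 = 4821, q_4 = 5*179 + 43 = 938.

5/1, 36/7, 221/43, 920/179, 4821/938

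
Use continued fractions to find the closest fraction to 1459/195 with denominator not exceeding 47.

Expand x = 1459/195 as a continued fraction with the Euclidean algorithm:
  1459 = 7*195 + 94, so a_0 = 7.
  195 = 2*94 + 7, so a_1 = 2.
  94 = 13*7 + 3, so a_2 = 13.
  7 = 2*3 + 1, so a_3 = 2.
  3 = 3*1 + 0, so a_4 = 3.
so x = [7; 2, 13, 2, 3].
Convergents (p_i = a_i*p_{i-1} + p_{i-2}, q_i = a_i*q_{i-1} + q_{i-2} with p_{-2}=0, p_{-1}=1, q_{-2}=1, q_{-1}=0), until the denominator exceeds 47:
  i=0: a_0=7, p_0 = 7*1 + 0 = 7, q_0 = 7*0 + 1 = 1.
  i=1: a_1=2, p_1 = 2*7 + 1 = 15, q_1 = 2*1 + 0 = 2.
  i=2: a_2=13, p_2 = 13*15 + 7 = 202, q_2 = 13*2 + 1 = 27.
  i=3: a_3=2, p_3 = 2*202 + 15 = 419, q_3 = 2*27 + 2 = 56.
q_3 = 56 > 47, so the last convergent with denominator <= 47 is p_2/q_2 = 202/27.
The closest fraction with denominator <= 47 is either p_2/q_2 or the intermediate fraction (k*p_2 + p_1)/(k*q_2 + q_1) with the largest k >= 1 whose denominator stays <= 47; these approach x as k grows, and every other convergent or intermediate fraction in range is farther away.
Largest k: floor((47 - q_1)/q_2) = floor((47 - 2)/27) = 1.
That gives (1*202 + 15)/(1*27 + 2) = 217/29.
Compare the errors: |x - 202/27| = |1459*27 - 202*195|/(195*27) = 3/5265, and |x - 217/29| = |1459*29 - 217*195|/(195*29) = 4/5655.
Cross-multiplying, 3*5655 = 16965 < 21060 = 4*5265, so 3/5265 is smaller: the convergent 202/27 is closer to x than 217/29.

202/27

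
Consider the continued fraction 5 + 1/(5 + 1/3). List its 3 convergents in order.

Using the convergent recurrence p_i = a_i*p_{i-1} + p_{i-2}, q_i = a_i*q_{i-1} + q_{i-2} with p_{-2}=0, p_{-1}=1, q_{-2}=1, q_{-1}=0:
  i=0: a_0=5, p_0 = 5*1 + 0 = 5, q_0 = 5*0 + 1 = 1.
  i=1: a_1=5, p_1 = 5*5 + 1 = 26, q_1 = 5*1 + 0 = 5.
  i=2: a_2=3, p_2 = 3*26 + 5 = 83, q_2 = 3*5 + 1 = 16.

5/1, 26/5, 83/16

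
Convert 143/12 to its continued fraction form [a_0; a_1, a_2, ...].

Run the Euclidean algorithm on 143 and 12; the successive quotients are the partial quotients a_0, a_1, ... (each step inverts the fractional part left over by the previous one):
  143 = 11*12 + 11, so a_0 = 11.
  12 = 1*11 + 1, so a_1 = 1.
  11 = 11*1 + 0, so a_2 = 11.
The remainder reaches 0 after 3 divisions, so the expansion has 3 partial quotients, read off in order.

[11; 1, 11]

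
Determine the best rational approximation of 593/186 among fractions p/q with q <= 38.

Expand x = 593/186 as a continued fraction with the Euclidean algorithm:
  593 = 3*186 + 35, so a_0 = 3.
  186 = 5*35 + 11, so a_1 = 5.
  35 = 3*11 + 2, so a_2 = 3.
  11 = 5*2 + 1, so a_3 = 5.
  2 = 2*1 + 0, so a_4 = 2.
so x = [3; 5, 3, 5, 2].
Convergents (p_i = a_i*p_{i-1} + p_{i-2}, q_i = a_i*q_{i-1} + q_{i-2} with p_{-2}=0, p_{-1}=1, q_{-2}=1, q_{-1}=0), until the denominator exceeds 38:
  i=0: a_0=3, p_0 = 3*1 + 0 = 3, q_0 = 3*0 + 1 = 1.
  i=1: a_1=5, p_1 = 5*3 + 1 = 16, q_1 = 5*1 + 0 = 5.
  i=2: a_2=3, p_2 = 3*16 + 3 = 51, q_2 = 3*5 + 1 = 16.
  i=3: a_3=5, p_3 = 5*51 + 16 = 271, q_3 = 5*16 + 5 = 85.
q_3 = 85 > 38, so the last convergent with denominator <= 38 is p_2/q_2 = 51/16.
The closest fraction with denominator <= 38 is either p_2/q_2 or the intermediate fraction (k*p_2 + p_1)/(k*q_2 + q_1) with the largest k >= 1 whose denominator stays <= 38; these approach x as k grows, and every other convergent or intermediate fraction in range is farther away.
Largest k: floor((38 - q_1)/q_2) = floor((38 - 5)/16) = 2.
That gives (2*51 + 16)/(2*16 + 5) = 118/37.
Compare the errors: |x - 51/16| = |593*16 - 51*186|/(186*16) = 2/2976, and |x - 118/37| = |593*37 - 118*186|/(186*37) = 7/6882.
Cross-multiplying, 2*6882 = 13764 < 20832 = 7*2976, so 2/2976 is smaller: the convergent 51/16 is closer to x than 118/37.

51/16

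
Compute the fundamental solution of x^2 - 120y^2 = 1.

(x, y) = (11, 1)

First expand sqrt(120) as a continued fraction. With x_i = (sqrt(120) + m_i)/d_i and (m_0, d_0) = (0, 1): a_0 = floor(sqrt(120)) = 10, since 10^2 = 100 <= 120 < 121 = 11^2.
Iterate m_{i+1} = d_i*a_i - m_i, d_{i+1} = (120 - m_{i+1}^2)/d_i, a_{i+1} = floor((a_0 + m_{i+1})/d_{i+1}):
  m_1 = 1*10 - 0 = 10, d_1 = (120 - 10^2)/1 = 20/1 = 20, a_1 = floor((10 + 10)/20) = 1.
  m_2 = 20*1 - 10 = 10, d_2 = (120 - 10^2)/20 = 20/20 = 1, a_2 = floor((10 + 10)/1) = 20.
  m_3 = 1*20 - 10 = 10, d_3 = (120 - 10^2)/1 = 20/1 = 20: (m_3, d_3) = (m_1, d_1) = (10, 20), so from here the quotients repeat a_1, a_2; the period length is 2.
So sqrt(120) = [10; (1, 20)] with period length k = 2.
k is even, so the fundamental solution of x^2 - 120y^2 = 1 is (p_{k-1}, q_{k-1}) = (p_1, q_1); compute convergents through index 1.
Convergents (p_i = a_i*p_{i-1} + p_{i-2}, q_i = a_i*q_{i-1} + q_{i-2} with p_{-2}=0, p_{-1}=1, q_{-2}=1, q_{-1}=0):
  i=0: a_0=10, p_0 = 10*1 + 0 = 10, q_0 = 10*0 + 1 = 1.
  i=1: a_1=1, p_1 = 1*10 + 1 = 11, q_1 = 1*1 + 0 = 1.
Check: 11^2 - 120*1^2 = 121 - 120 = 1, so (x, y) = (11, 1) solves the equation, and by the theorem it is the least positive solution.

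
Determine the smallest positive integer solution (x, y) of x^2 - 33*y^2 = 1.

(x, y) = (23, 4)

First expand sqrt(33) as a continued fraction. With x_i = (sqrt(33) + m_i)/d_i and (m_0, d_0) = (0, 1): a_0 = floor(sqrt(33)) = 5, since 5^2 = 25 <= 33 < 36 = 6^2.
Iterate m_{i+1} = d_i*a_i - m_i, d_{i+1} = (33 - m_{i+1}^2)/d_i, a_{i+1} = floor((a_0 + m_{i+1})/d_{i+1}):
  m_1 = 1*5 - 0 = 5, d_1 = (33 - 5^2)/1 = 8/1 = 8, a_1 = floor((5 + 5)/8) = 1.
  m_2 = 8*1 - 5 = 3, d_2 = (33 - 3^2)/8 = 24/8 = 3, a_2 = floor((5 + 3)/3) = 2.
  m_3 = 3*2 - 3 = 3, d_3 = (33 - 3^2)/3 = 24/3 = 8, a_3 = floor((5 + 3)/8) = 1.
  m_4 = 8*1 - 3 = 5, d_4 = (33 - 5^2)/8 = 8/8 = 1, a_4 = floor((5 + 5)/1) = 10.
  m_5 = 1*10 - 5 = 5, d_5 = (33 - 5^2)/1 = 8/1 = 8: (m_5, d_5) = (m_1, d_1) = (5, 8), so from here the quotients repeat a_1, ..., a_4; the period length is 4.
So sqrt(33) = [5; (1, 2, 1, 10)] with period length k = 4.
k is even, so the fundamental solution of x^2 - 33y^2 = 1 is (p_{k-1}, q_{k-1}) = (p_3, q_3); compute convergents through index 3.
Convergents (p_i = a_i*p_{i-1} + p_{i-2}, q_i = a_i*q_{i-1} + q_{i-2} with p_{-2}=0, p_{-1}=1, q_{-2}=1, q_{-1}=0):
  i=0: a_0=5, p_0 = 5*1 + 0 = 5, q_0 = 5*0 + 1 = 1.
  i=1: a_1=1, p_1 = 1*5 + 1 = 6, q_1 = 1*1 + 0 = 1.
  i=2: a_2=2, p_2 = 2*6 + 5 = 17, q_2 = 2*1 + 1 = 3.
  i=3: a_3=1, p_3 = 1*17 + 6 = 23, q_3 = 1*3 + 1 = 4.
Check: 23^2 - 33*4^2 = 529 - 528 = 1, so (x, y) = (23, 4) solves the equation, and by the theorem it is the least positive solution.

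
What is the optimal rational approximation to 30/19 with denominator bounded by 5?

8/5

Expand x = 30/19 as a continued fraction with the Euclidean algorithm:
  30 = 1*19 + 11, so a_0 = 1.
  19 = 1*11 + 8, so a_1 = 1.
  11 = 1*8 + 3, so a_2 = 1.
  8 = 2*3 + 2, so a_3 = 2.
  3 = 1*2 + 1, so a_4 = 1.
  2 = 2*1 + 0, so a_5 = 2.
so x = [1; 1, 1, 2, 1, 2].
Convergents (p_i = a_i*p_{i-1} + p_{i-2}, q_i = a_i*q_{i-1} + q_{i-2} with p_{-2}=0, p_{-1}=1, q_{-2}=1, q_{-1}=0), until the denominator exceeds 5:
  i=0: a_0=1, p_0 = 1*1 + 0 = 1, q_0 = 1*0 + 1 = 1.
  i=1: a_1=1, p_1 = 1*1 + 1 = 2, q_1 = 1*1 + 0 = 1.
  i=2: a_2=1, p_2 = 1*2 + 1 = 3, q_2 = 1*1 + 1 = 2.
  i=3: a_3=2, p_3 = 2*3 + 2 = 8, q_3 = 2*2 + 1 = 5.
  i=4: a_4=1, p_4 = 1*8 + 3 = 11, q_4 = 1*5 + 2 = 7.
q_4 = 7 > 5, so the last convergent with denominator <= 5 is p_3/q_3 = 8/5.
The closest fraction with denominator <= 5 is either p_3/q_3 or the intermediate fraction (k*p_3 + p_2)/(k*q_3 + q_2) with the largest k >= 1 whose denominator stays <= 5; these approach x as k grows, and every other convergent or intermediate fraction in range is farther away.
Largest k: floor((5 - q_2)/q_3) = floor((5 - 2)/5) = 0.
Since k = 0, no intermediate fraction beyond p_3/q_3 has denominator <= 5, so the convergent 8/5 is the closest (its error is |30*5 - 8*19|/(19*5) = 2/95).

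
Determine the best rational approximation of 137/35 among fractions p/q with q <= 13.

47/12

Expand x = 137/35 as a continued fraction with the Euclidean algorithm:
  137 = 3*35 + 32, so a_0 = 3.
  35 = 1*32 + 3, so a_1 = 1.
  32 = 10*3 + 2, so a_2 = 10.
  3 = 1*2 + 1, so a_3 = 1.
  2 = 2*1 + 0, so a_4 = 2.
so x = [3; 1, 10, 1, 2].
Convergents (p_i = a_i*p_{i-1} + p_{i-2}, q_i = a_i*q_{i-1} + q_{i-2} with p_{-2}=0, p_{-1}=1, q_{-2}=1, q_{-1}=0), until the denominator exceeds 13:
  i=0: a_0=3, p_0 = 3*1 + 0 = 3, q_0 = 3*0 + 1 = 1.
  i=1: a_1=1, p_1 = 1*3 + 1 = 4, q_1 = 1*1 + 0 = 1.
  i=2: a_2=10, p_2 = 10*4 + 3 = 43, q_2 = 10*1 + 1 = 11.
  i=3: a_3=1, p_3 = 1*43 + 4 = 47, q_3 = 1*11 + 1 = 12.
  i=4: a_4=2, p_4 = 2*47 + 43 = 137, q_4 = 2*12 + 11 = 35.
q_4 = 35 > 13, so the last convergent with denominator <= 13 is p_3/q_3 = 47/12.
The closest fraction with denominator <= 13 is either p_3/q_3 or the intermediate fraction (k*p_3 + p_2)/(k*q_3 + q_2) with the largest k >= 1 whose denominator stays <= 13; these approach x as k grows, and every other convergent or intermediate fraction in range is farther away.
Largest k: floor((13 - q_2)/q_3) = floor((13 - 11)/12) = 0.
Since k = 0, no intermediate fraction beyond p_3/q_3 has denominator <= 13, so the convergent 47/12 is the closest (its error is |137*12 - 47*35|/(35*12) = 1/420).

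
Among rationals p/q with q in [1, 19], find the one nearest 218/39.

95/17

Expand x = 218/39 as a continued fraction with the Euclidean algorithm:
  218 = 5*39 + 23, so a_0 = 5.
  39 = 1*23 + 16, so a_1 = 1.
  23 = 1*16 + 7, so a_2 = 1.
  16 = 2*7 + 2, so a_3 = 2.
  7 = 3*2 + 1, so a_4 = 3.
  2 = 2*1 + 0, so a_5 = 2.
so x = [5; 1, 1, 2, 3, 2].
Convergents (p_i = a_i*p_{i-1} + p_{i-2}, q_i = a_i*q_{i-1} + q_{i-2} with p_{-2}=0, p_{-1}=1, q_{-2}=1, q_{-1}=0), until the denominator exceeds 19:
  i=0: a_0=5, p_0 = 5*1 + 0 = 5, q_0 = 5*0 + 1 = 1.
  i=1: a_1=1, p_1 = 1*5 + 1 = 6, q_1 = 1*1 + 0 = 1.
  i=2: a_2=1, p_2 = 1*6 + 5 = 11, q_2 = 1*1 + 1 = 2.
  i=3: a_3=2, p_3 = 2*11 + 6 = 28, q_3 = 2*2 + 1 = 5.
  i=4: a_4=3, p_4 = 3*28 + 11 = 95, q_4 = 3*5 + 2 = 17.
  i=5: a_5=2, p_5 = 2*95 + 28 = 218, q_5 = 2*17 + 5 = 39.
q_5 = 39 > 19, so the last convergent with denominator <= 19 is p_4/q_4 = 95/17.
The closest fraction with denominator <= 19 is either p_4/q_4 or the intermediate fraction (k*p_4 + p_3)/(k*q_4 + q_3) with the largest k >= 1 whose denominator stays <= 19; these approach x as k grows, and every other convergent or intermediate fraction in range is farther away.
Largest k: floor((19 - q_3)/q_4) = floor((19 - 5)/17) = 0.
Since k = 0, no intermediate fraction beyond p_4/q_4 has denominator <= 19, so the convergent 95/17 is the closest (its error is |218*17 - 95*39|/(39*17) = 1/663).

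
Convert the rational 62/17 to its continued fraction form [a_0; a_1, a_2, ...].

Run the Euclidean algorithm on 62 and 17; the successive quotients are the partial quotients a_0, a_1, ... (each step inverts the fractional part left over by the previous one):
  62 = 3*17 + 11, so a_0 = 3.
  17 = 1*11 + 6, so a_1 = 1.
  11 = 1*6 + 5, so a_2 = 1.
  6 = 1*5 + 1, so a_3 = 1.
  5 = 5*1 + 0, so a_4 = 5.
The remainder reaches 0 after 5 divisions, so the expansion has 5 partial quotients, read off in order.

[3; 1, 1, 1, 5]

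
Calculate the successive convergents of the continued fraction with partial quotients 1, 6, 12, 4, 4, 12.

Using the convergent recurrence p_i = a_i*p_{i-1} + p_{i-2}, q_i = a_i*q_{i-1} + q_{i-2} with p_{-2}=0, p_{-1}=1, q_{-2}=1, q_{-1}=0:
  i=0: a_0=1, p_0 = 1*1 + 0 = 1, q_0 = 1*0 + 1 = 1.
  i=1: a_1=6, p_1 = 6*1 + 1 = 7, q_1 = 6*1 + 0 = 6.
  i=2: a_2=12, p_2 = 12*7 + 1 = 85, q_2 = 12*6 + 1 = 73.
  i=3: a_3=4, p_3 = 4*85 + 7 = 347, q_3 = 4*73 + 6 = 298.
  i=4: a_4=4, p_4 = 4*347 + 85 = 1473, q_4 = 4*298 + 73 = 1265.
  i=5: a_5=12, p_5 = 12*1473 + 347 = 18023, q_5 = 12*1265 + 298 = 15478.

1/1, 7/6, 85/73, 347/298, 1473/1265, 18023/15478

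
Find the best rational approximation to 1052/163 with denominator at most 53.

Expand x = 1052/163 as a continued fraction with the Euclidean algorithm:
  1052 = 6*163 + 74, so a_0 = 6.
  163 = 2*74 + 15, so a_1 = 2.
  74 = 4*15 + 14, so a_2 = 4.
  15 = 1*14 + 1, so a_3 = 1.
  14 = 14*1 + 0, so a_4 = 14.
so x = [6; 2, 4, 1, 14].
Convergents (p_i = a_i*p_{i-1} + p_{i-2}, q_i = a_i*q_{i-1} + q_{i-2} with p_{-2}=0, p_{-1}=1, q_{-2}=1, q_{-1}=0), until the denominator exceeds 53:
  i=0: a_0=6, p_0 = 6*1 + 0 = 6, q_0 = 6*0 + 1 = 1.
  i=1: a_1=2, p_1 = 2*6 + 1 = 13, q_1 = 2*1 + 0 = 2.
  i=2: a_2=4, p_2 = 4*13 + 6 = 58, q_2 = 4*2 + 1 = 9.
  i=3: a_3=1, p_3 = 1*58 + 13 = 71, q_3 = 1*9 + 2 = 11.
  i=4: a_4=14, p_4 = 14*71 + 58 = 1052, q_4 = 14*11 + 9 = 163.
q_4 = 163 > 53, so the last convergent with denominator <= 53 is p_3/q_3 = 71/11.
The closest fraction with denominator <= 53 is either p_3/q_3 or the intermediate fraction (k*p_3 + p_2)/(k*q_3 + q_2) with the largest k >= 1 whose denominator stays <= 53; these approach x as k grows, and every other convergent or intermediate fraction in range is farther away.
Largest k: floor((53 - q_2)/q_3) = floor((53 - 9)/11) = 4.
That gives (4*71 + 58)/(4*11 + 9) = 342/53.
Compare the errors: |x - 71/11| = |1052*11 - 71*163|/(163*11) = 1/1793, and |x - 342/53| = |1052*53 - 342*163|/(163*53) = 10/8639.
Cross-multiplying, 1*8639 = 8639 < 17930 = 10*1793, so 1/1793 is smaller: the convergent 71/11 is closer to x than 342/53.

71/11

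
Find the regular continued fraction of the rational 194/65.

[2; 1, 64]

Run the Euclidean algorithm on 194 and 65; the successive quotients are the partial quotients a_0, a_1, ... (each step inverts the fractional part left over by the previous one):
  194 = 2*65 + 64, so a_0 = 2.
  65 = 1*64 + 1, so a_1 = 1.
  64 = 64*1 + 0, so a_2 = 64.
The remainder reaches 0 after 3 divisions, so the expansion has 3 partial quotients, read off in order.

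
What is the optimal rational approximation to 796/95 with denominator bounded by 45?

243/29

Expand x = 796/95 as a continued fraction with the Euclidean algorithm:
  796 = 8*95 + 36, so a_0 = 8.
  95 = 2*36 + 23, so a_1 = 2.
  36 = 1*23 + 13, so a_2 = 1.
  23 = 1*13 + 10, so a_3 = 1.
  13 = 1*10 + 3, so a_4 = 1.
  10 = 3*3 + 1, so a_5 = 3.
  3 = 3*1 + 0, so a_6 = 3.
so x = [8; 2, 1, 1, 1, 3, 3].
Convergents (p_i = a_i*p_{i-1} + p_{i-2}, q_i = a_i*q_{i-1} + q_{i-2} with p_{-2}=0, p_{-1}=1, q_{-2}=1, q_{-1}=0), until the denominator exceeds 45:
  i=0: a_0=8, p_0 = 8*1 + 0 = 8, q_0 = 8*0 + 1 = 1.
  i=1: a_1=2, p_1 = 2*8 + 1 = 17, q_1 = 2*1 + 0 = 2.
  i=2: a_2=1, p_2 = 1*17 + 8 = 25, q_2 = 1*2 + 1 = 3.
  i=3: a_3=1, p_3 = 1*25 + 17 = 42, q_3 = 1*3 + 2 = 5.
  i=4: a_4=1, p_4 = 1*42 + 25 = 67, q_4 = 1*5 + 3 = 8.
  i=5: a_5=3, p_5 = 3*67 + 42 = 243, q_5 = 3*8 + 5 = 29.
  i=6: a_6=3, p_6 = 3*243 + 67 = 796, q_6 = 3*29 + 8 = 95.
q_6 = 95 > 45, so the last convergent with denominator <= 45 is p_5/q_5 = 243/29.
The closest fraction with denominator <= 45 is either p_5/q_5 or the intermediate fraction (k*p_5 + p_4)/(k*q_5 + q_4) with the largest k >= 1 whose denominator stays <= 45; these approach x as k grows, and every other convergent or intermediate fraction in range is farther away.
Largest k: floor((45 - q_4)/q_5) = floor((45 - 8)/29) = 1.
That gives (1*243 + 67)/(1*29 + 8) = 310/37.
Compare the errors: |x - 243/29| = |796*29 - 243*95|/(95*29) = 1/2755, and |x - 310/37| = |796*37 - 310*95|/(95*37) = 2/3515.
Cross-multiplying, 1*3515 = 3515 < 5510 = 2*2755, so 1/2755 is smaller: the convergent 243/29 is closer to x than 310/37.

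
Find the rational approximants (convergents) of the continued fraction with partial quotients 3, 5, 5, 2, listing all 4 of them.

3/1, 16/5, 83/26, 182/57

Using the convergent recurrence p_i = a_i*p_{i-1} + p_{i-2}, q_i = a_i*q_{i-1} + q_{i-2} with p_{-2}=0, p_{-1}=1, q_{-2}=1, q_{-1}=0:
  i=0: a_0=3, p_0 = 3*1 + 0 = 3, q_0 = 3*0 + 1 = 1.
  i=1: a_1=5, p_1 = 5*3 + 1 = 16, q_1 = 5*1 + 0 = 5.
  i=2: a_2=5, p_2 = 5*16 + 3 = 83, q_2 = 5*5 + 1 = 26.
  i=3: a_3=2, p_3 = 2*83 + 16 = 182, q_3 = 2*26 + 5 = 57.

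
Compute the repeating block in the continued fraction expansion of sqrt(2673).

[51; (1, 2, 2, 1, 8, 1, 2, 2, 1, 102)]

Write x_i = (sqrt(2673) + m_i)/d_i with (m_0, d_0) = (0, 1). a_0 = floor(sqrt(2673)) = 51, since 51^2 = 2601 <= 2673 < 2704 = 52^2.
Iterate m_{i+1} = d_i*a_i - m_i, d_{i+1} = (2673 - m_{i+1}^2)/d_i, a_{i+1} = floor((a_0 + m_{i+1})/d_{i+1}):
  m_1 = 1*51 - 0 = 51, d_1 = (2673 - 51^2)/1 = 72/1 = 72, a_1 = floor((51 + 51)/72) = 1.
  m_2 = 72*1 - 51 = 21, d_2 = (2673 - 21^2)/72 = 2232/72 = 31, a_2 = floor((51 + 21)/31) = 2.
  m_3 = 31*2 - 21 = 41, d_3 = (2673 - 41^2)/31 = 992/31 = 32, a_3 = floor((51 + 41)/32) = 2.
  m_4 = 32*2 - 41 = 23, d_4 = (2673 - 23^2)/32 = 2144/32 = 67, a_4 = floor((51 + 23)/67) = 1.
  m_5 = 67*1 - 23 = 44, d_5 = (2673 - 44^2)/67 = 737/67 = 11, a_5 = floor((51 + 44)/11) = 8.
  m_6 = 11*8 - 44 = 44, d_6 = (2673 - 44^2)/11 = 737/11 = 67, a_6 = floor((51 + 44)/67) = 1.
  m_7 = 67*1 - 44 = 23, d_7 = (2673 - 23^2)/67 = 2144/67 = 32, a_7 = floor((51 + 23)/32) = 2.
  m_8 = 32*2 - 23 = 41, d_8 = (2673 - 41^2)/32 = 992/32 = 31, a_8 = floor((51 + 41)/31) = 2.
  m_9 = 31*2 - 41 = 21, d_9 = (2673 - 21^2)/31 = 2232/31 = 72, a_9 = floor((51 + 21)/72) = 1.
  m_10 = 72*1 - 21 = 51, d_10 = (2673 - 51^2)/72 = 72/72 = 1, a_10 = floor((51 + 51)/1) = 102.
  m_11 = 1*102 - 51 = 51, d_11 = (2673 - 51^2)/1 = 72/1 = 72: (m_11, d_11) = (m_1, d_1) = (51, 72), so from here the quotients repeat a_1, ..., a_10; the period length is 10.
Hence the expansion of sqrt(2673) is a_0 = 51 followed by the repeating block 1, 2, 2, 1, 8, 1, 2, 2, 1, 102 (period 10).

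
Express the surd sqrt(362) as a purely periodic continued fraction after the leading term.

Write x_i = (sqrt(362) + m_i)/d_i with (m_0, d_0) = (0, 1). a_0 = floor(sqrt(362)) = 19, since 19^2 = 361 <= 362 < 400 = 20^2.
Iterate m_{i+1} = d_i*a_i - m_i, d_{i+1} = (362 - m_{i+1}^2)/d_i, a_{i+1} = floor((a_0 + m_{i+1})/d_{i+1}):
  m_1 = 1*19 - 0 = 19, d_1 = (362 - 19^2)/1 = 1/1 = 1, a_1 = floor((19 + 19)/1) = 38.
  m_2 = 1*38 - 19 = 19, d_2 = (362 - 19^2)/1 = 1/1 = 1: (m_2, d_2) = (m_1, d_1) = (19, 1), so from here the quotient a_1 repeats; the period length is 1.
Hence the expansion of sqrt(362) is a_0 = 19 followed by the repeating block 38 (period 1).

[19; (38)]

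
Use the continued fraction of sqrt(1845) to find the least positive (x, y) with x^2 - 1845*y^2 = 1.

First expand sqrt(1845) as a continued fraction. With x_i = (sqrt(1845) + m_i)/d_i and (m_0, d_0) = (0, 1): a_0 = floor(sqrt(1845)) = 42, since 42^2 = 1764 <= 1845 < 1849 = 43^2.
Iterate m_{i+1} = d_i*a_i - m_i, d_{i+1} = (1845 - m_{i+1}^2)/d_i, a_{i+1} = floor((a_0 + m_{i+1})/d_{i+1}):
  m_1 = 1*42 - 0 = 42, d_1 = (1845 - 42^2)/1 = 81/1 = 81, a_1 = floor((42 + 42)/81) = 1.
  m_2 = 81*1 - 42 = 39, d_2 = (1845 - 39^2)/81 = 324/81 = 4, a_2 = floor((42 + 39)/4) = 20.
  m_3 = 4*20 - 39 = 41, d_3 = (1845 - 41^2)/4 = 164/4 = 41, a_3 = floor((42 + 41)/41) = 2.
  m_4 = 41*2 - 41 = 41, d_4 = (1845 - 41^2)/41 = 164/41 = 4, a_4 = floor((42 + 41)/4) = 20.
  m_5 = 4*20 - 41 = 39, d_5 = (1845 - 39^2)/4 = 324/4 = 81, a_5 = floor((42 + 39)/81) = 1.
  m_6 = 81*1 - 39 = 42, d_6 = (1845 - 42^2)/81 = 81/81 = 1, a_6 = floor((42 + 42)/1) = 84.
  m_7 = 1*84 - 42 = 42, d_7 = (1845 - 42^2)/1 = 81/1 = 81: (m_7, d_7) = (m_1, d_1) = (42, 81), so from here the quotients repeat a_1, ..., a_6; the period length is 6.
So sqrt(1845) = [42; (1, 20, 2, 20, 1, 84)] with period length k = 6.
k is even, so the fundamental solution of x^2 - 1845y^2 = 1 is (p_{k-1}, q_{k-1}) = (p_5, q_5); compute convergents through index 5.
Convergents (p_i = a_i*p_{i-1} + p_{i-2}, q_i = a_i*q_{i-1} + q_{i-2} with p_{-2}=0, p_{-1}=1, q_{-2}=1, q_{-1}=0):
  i=0: a_0=42, p_0 = 42*1 + 0 = 42, q_0 = 42*0 + 1 = 1.
  i=1: a_1=1, p_1 = 1*42 + 1 = 43, q_1 = 1*1 + 0 = 1.
  i=2: a_2=20, p_2 = 20*43 + 42 = 902, q_2 = 20*1 + 1 = 21.
  i=3: a_3=2, p_3 = 2*902 + 43 = 1847, q_3 = 2*21 + 1 = 43.
  i=4: a_4=20, p_4 = 20*1847 + 902 = 37842, q_4 = 20*43 + 21 = 881.
  i=5: a_5=1, p_5 = 1*37842 + 1847 = 39689, q_5 = 1*881 + 43 = 924.
Check: 39689^2 - 1845*924^2 = 1575216721 - 1575216720 = 1, so (x, y) = (39689, 924) solves the equation, and by the theorem it is the least positive solution.

(x, y) = (39689, 924)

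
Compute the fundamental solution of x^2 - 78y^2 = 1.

First expand sqrt(78) as a continued fraction. With x_i = (sqrt(78) + m_i)/d_i and (m_0, d_0) = (0, 1): a_0 = floor(sqrt(78)) = 8, since 8^2 = 64 <= 78 < 81 = 9^2.
Iterate m_{i+1} = d_i*a_i - m_i, d_{i+1} = (78 - m_{i+1}^2)/d_i, a_{i+1} = floor((a_0 + m_{i+1})/d_{i+1}):
  m_1 = 1*8 - 0 = 8, d_1 = (78 - 8^2)/1 = 14/1 = 14, a_1 = floor((8 + 8)/14) = 1.
  m_2 = 14*1 - 8 = 6, d_2 = (78 - 6^2)/14 = 42/14 = 3, a_2 = floor((8 + 6)/3) = 4.
  m_3 = 3*4 - 6 = 6, d_3 = (78 - 6^2)/3 = 42/3 = 14, a_3 = floor((8 + 6)/14) = 1.
  m_4 = 14*1 - 6 = 8, d_4 = (78 - 8^2)/14 = 14/14 = 1, a_4 = floor((8 + 8)/1) = 16.
  m_5 = 1*16 - 8 = 8, d_5 = (78 - 8^2)/1 = 14/1 = 14: (m_5, d_5) = (m_1, d_1) = (8, 14), so from here the quotients repeat a_1, ..., a_4; the period length is 4.
So sqrt(78) = [8; (1, 4, 1, 16)] with period length k = 4.
k is even, so the fundamental solution of x^2 - 78y^2 = 1 is (p_{k-1}, q_{k-1}) = (p_3, q_3); compute convergents through index 3.
Convergents (p_i = a_i*p_{i-1} + p_{i-2}, q_i = a_i*q_{i-1} + q_{i-2} with p_{-2}=0, p_{-1}=1, q_{-2}=1, q_{-1}=0):
  i=0: a_0=8, p_0 = 8*1 + 0 = 8, q_0 = 8*0 + 1 = 1.
  i=1: a_1=1, p_1 = 1*8 + 1 = 9, q_1 = 1*1 + 0 = 1.
  i=2: a_2=4, p_2 = 4*9 + 8 = 44, q_2 = 4*1 + 1 = 5.
  i=3: a_3=1, p_3 = 1*44 + 9 = 53, q_3 = 1*5 + 1 = 6.
Check: 53^2 - 78*6^2 = 2809 - 2808 = 1, so (x, y) = (53, 6) solves the equation, and by the theorem it is the least positive solution.

(x, y) = (53, 6)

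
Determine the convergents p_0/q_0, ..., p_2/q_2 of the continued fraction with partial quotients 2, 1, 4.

Using the convergent recurrence p_i = a_i*p_{i-1} + p_{i-2}, q_i = a_i*q_{i-1} + q_{i-2} with p_{-2}=0, p_{-1}=1, q_{-2}=1, q_{-1}=0:
  i=0: a_0=2, p_0 = 2*1 + 0 = 2, q_0 = 2*0 + 1 = 1.
  i=1: a_1=1, p_1 = 1*2 + 1 = 3, q_1 = 1*1 + 0 = 1.
  i=2: a_2=4, p_2 = 4*3 + 2 = 14, q_2 = 4*1 + 1 = 5.

2/1, 3/1, 14/5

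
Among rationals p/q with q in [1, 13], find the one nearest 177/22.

Expand x = 177/22 as a continued fraction with the Euclidean algorithm:
  177 = 8*22 + 1, so a_0 = 8.
  22 = 22*1 + 0, so a_1 = 22.
so x = [8; 22].
Convergents (p_i = a_i*p_{i-1} + p_{i-2}, q_i = a_i*q_{i-1} + q_{i-2} with p_{-2}=0, p_{-1}=1, q_{-2}=1, q_{-1}=0), until the denominator exceeds 13:
  i=0: a_0=8, p_0 = 8*1 + 0 = 8, q_0 = 8*0 + 1 = 1.
  i=1: a_1=22, p_1 = 22*8 + 1 = 177, q_1 = 22*1 + 0 = 22.
q_1 = 22 > 13, so the last convergent with denominator <= 13 is p_0/q_0 = 8/1.
The closest fraction with denominator <= 13 is either p_0/q_0 or the intermediate fraction (k*p_0 + p_{-1})/(k*q_0 + q_{-1}) with the largest k >= 1 whose denominator stays <= 13; these approach x as k grows, and every other convergent or intermediate fraction in range is farther away.
Largest k: floor((13 - q_{-1})/q_0) = floor((13 - 0)/1) = 13 (using the seeds p_{-1} = 1, q_{-1} = 0).
That gives (13*8 + 1)/(13*1 + 0) = 105/13.
Compare the errors: |x - 8/1| = |177*1 - 8*22|/(22*1) = 1/22, and |x - 105/13| = |177*13 - 105*22|/(22*13) = 9/286.
Cross-multiplying, 9*22 = 198 < 286 = 1*286, so 9/286 is smaller: the intermediate fraction 105/13 is closer to x than 8/1.

105/13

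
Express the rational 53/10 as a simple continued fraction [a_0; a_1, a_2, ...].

[5; 3, 3]

Run the Euclidean algorithm on 53 and 10; the successive quotients are the partial quotients a_0, a_1, ... (each step inverts the fractional part left over by the previous one):
  53 = 5*10 + 3, so a_0 = 5.
  10 = 3*3 + 1, so a_1 = 3.
  3 = 3*1 + 0, so a_2 = 3.
The remainder reaches 0 after 3 divisions, so the expansion has 3 partial quotients, read off in order.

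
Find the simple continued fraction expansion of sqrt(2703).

Write x_i = (sqrt(2703) + m_i)/d_i with (m_0, d_0) = (0, 1). a_0 = floor(sqrt(2703)) = 51, since 51^2 = 2601 <= 2703 < 2704 = 52^2.
Iterate m_{i+1} = d_i*a_i - m_i, d_{i+1} = (2703 - m_{i+1}^2)/d_i, a_{i+1} = floor((a_0 + m_{i+1})/d_{i+1}):
  m_1 = 1*51 - 0 = 51, d_1 = (2703 - 51^2)/1 = 102/1 = 102, a_1 = floor((51 + 51)/102) = 1.
  m_2 = 102*1 - 51 = 51, d_2 = (2703 - 51^2)/102 = 102/102 = 1, a_2 = floor((51 + 51)/1) = 102.
  m_3 = 1*102 - 51 = 51, d_3 = (2703 - 51^2)/1 = 102/1 = 102: (m_3, d_3) = (m_1, d_1) = (51, 102), so from here the quotients repeat a_1, a_2; the period length is 2.
Hence the expansion of sqrt(2703) is a_0 = 51 followed by the repeating block 1, 102 (period 2).

[51; (1, 102)]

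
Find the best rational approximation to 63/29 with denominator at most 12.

13/6

Expand x = 63/29 as a continued fraction with the Euclidean algorithm:
  63 = 2*29 + 5, so a_0 = 2.
  29 = 5*5 + 4, so a_1 = 5.
  5 = 1*4 + 1, so a_2 = 1.
  4 = 4*1 + 0, so a_3 = 4.
so x = [2; 5, 1, 4].
Convergents (p_i = a_i*p_{i-1} + p_{i-2}, q_i = a_i*q_{i-1} + q_{i-2} with p_{-2}=0, p_{-1}=1, q_{-2}=1, q_{-1}=0), until the denominator exceeds 12:
  i=0: a_0=2, p_0 = 2*1 + 0 = 2, q_0 = 2*0 + 1 = 1.
  i=1: a_1=5, p_1 = 5*2 + 1 = 11, q_1 = 5*1 + 0 = 5.
  i=2: a_2=1, p_2 = 1*11 + 2 = 13, q_2 = 1*5 + 1 = 6.
  i=3: a_3=4, p_3 = 4*13 + 11 = 63, q_3 = 4*6 + 5 = 29.
q_3 = 29 > 12, so the last convergent with denominator <= 12 is p_2/q_2 = 13/6.
The closest fraction with denominator <= 12 is either p_2/q_2 or the intermediate fraction (k*p_2 + p_1)/(k*q_2 + q_1) with the largest k >= 1 whose denominator stays <= 12; these approach x as k grows, and every other convergent or intermediate fraction in range is farther away.
Largest k: floor((12 - q_1)/q_2) = floor((12 - 5)/6) = 1.
That gives (1*13 + 11)/(1*6 + 5) = 24/11.
Compare the errors: |x - 13/6| = |63*6 - 13*29|/(29*6) = 1/174, and |x - 24/11| = |63*11 - 24*29|/(29*11) = 3/319.
Cross-multiplying, 1*319 = 319 < 522 = 3*174, so 1/174 is smaller: the convergent 13/6 is closer to x than 24/11.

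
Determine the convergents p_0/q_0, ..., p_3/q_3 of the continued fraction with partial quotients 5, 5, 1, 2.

5/1, 26/5, 31/6, 88/17

Using the convergent recurrence p_i = a_i*p_{i-1} + p_{i-2}, q_i = a_i*q_{i-1} + q_{i-2} with p_{-2}=0, p_{-1}=1, q_{-2}=1, q_{-1}=0:
  i=0: a_0=5, p_0 = 5*1 + 0 = 5, q_0 = 5*0 + 1 = 1.
  i=1: a_1=5, p_1 = 5*5 + 1 = 26, q_1 = 5*1 + 0 = 5.
  i=2: a_2=1, p_2 = 1*26 + 5 = 31, q_2 = 1*5 + 1 = 6.
  i=3: a_3=2, p_3 = 2*31 + 26 = 88, q_3 = 2*6 + 5 = 17.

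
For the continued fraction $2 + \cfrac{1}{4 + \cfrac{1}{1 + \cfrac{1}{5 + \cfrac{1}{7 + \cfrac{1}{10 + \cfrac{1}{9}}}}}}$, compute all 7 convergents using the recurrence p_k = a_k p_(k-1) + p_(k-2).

Using the convergent recurrence p_i = a_i*p_{i-1} + p_{i-2}, q_i = a_i*q_{i-1} + q_{i-2} with p_{-2}=0, p_{-1}=1, q_{-2}=1, q_{-1}=0:
  i=0: a_0=2, p_0 = 2*1 + 0 = 2, q_0 = 2*0 + 1 = 1.
  i=1: a_1=4, p_1 = 4*2 + 1 = 9, q_1 = 4*1 + 0 = 4.
  i=2: a_2=1, p_2 = 1*9 + 2 = 11, q_2 = 1*4 + 1 = 5.
  i=3: a_3=5, p_3 = 5*11 + 9 = 64, q_3 = 5*5 + 4 = 29.
  i=4: a_4=7, p_4 = 7*64 + 11 = 459, q_4 = 7*29 + 5 = 208.
  i=5: a_5=10, p_5 = 10*459 + 64 = 4654, q_5 = 10*208 + 29 = 2109.
  i=6: a_6=9, p_6 = 9*4654 + 459 = 42345, q_6 = 9*2109 + 208 = 19189.

2/1, 9/4, 11/5, 64/29, 459/208, 4654/2109, 42345/19189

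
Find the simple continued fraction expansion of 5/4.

[1; 4]

Run the Euclidean algorithm on 5 and 4; the successive quotients are the partial quotients a_0, a_1, ... (each step inverts the fractional part left over by the previous one):
  5 = 1*4 + 1, so a_0 = 1.
  4 = 4*1 + 0, so a_1 = 4.
The remainder reaches 0 after 2 divisions, so the expansion has 2 partial quotients, read off in order.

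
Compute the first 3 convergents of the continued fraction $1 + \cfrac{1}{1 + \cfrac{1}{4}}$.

1/1, 2/1, 9/5

Using the convergent recurrence p_i = a_i*p_{i-1} + p_{i-2}, q_i = a_i*q_{i-1} + q_{i-2} with p_{-2}=0, p_{-1}=1, q_{-2}=1, q_{-1}=0:
  i=0: a_0=1, p_0 = 1*1 + 0 = 1, q_0 = 1*0 + 1 = 1.
  i=1: a_1=1, p_1 = 1*1 + 1 = 2, q_1 = 1*1 + 0 = 1.
  i=2: a_2=4, p_2 = 4*2 + 1 = 9, q_2 = 4*1 + 1 = 5.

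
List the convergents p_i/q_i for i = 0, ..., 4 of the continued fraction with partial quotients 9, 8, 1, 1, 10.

9/1, 73/8, 82/9, 155/17, 1632/179

Using the convergent recurrence p_i = a_i*p_{i-1} + p_{i-2}, q_i = a_i*q_{i-1} + q_{i-2} with p_{-2}=0, p_{-1}=1, q_{-2}=1, q_{-1}=0:
  i=0: a_0=9, p_0 = 9*1 + 0 = 9, q_0 = 9*0 + 1 = 1.
  i=1: a_1=8, p_1 = 8*9 + 1 = 73, q_1 = 8*1 + 0 = 8.
  i=2: a_2=1, p_2 = 1*73 + 9 = 82, q_2 = 1*8 + 1 = 9.
  i=3: a_3=1, p_3 = 1*82 + 73 = 155, q_3 = 1*9 + 8 = 17.
  i=4: a_4=10, p_4 = 10*155 + 82 = 1632, q_4 = 10*17 + 9 = 179.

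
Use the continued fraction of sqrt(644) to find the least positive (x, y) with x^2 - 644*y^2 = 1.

(x, y) = (11775, 464)

First expand sqrt(644) as a continued fraction. With x_i = (sqrt(644) + m_i)/d_i and (m_0, d_0) = (0, 1): a_0 = floor(sqrt(644)) = 25, since 25^2 = 625 <= 644 < 676 = 26^2.
Iterate m_{i+1} = d_i*a_i - m_i, d_{i+1} = (644 - m_{i+1}^2)/d_i, a_{i+1} = floor((a_0 + m_{i+1})/d_{i+1}):
  m_1 = 1*25 - 0 = 25, d_1 = (644 - 25^2)/1 = 19/1 = 19, a_1 = floor((25 + 25)/19) = 2.
  m_2 = 19*2 - 25 = 13, d_2 = (644 - 13^2)/19 = 475/19 = 25, a_2 = floor((25 + 13)/25) = 1.
  m_3 = 25*1 - 13 = 12, d_3 = (644 - 12^2)/25 = 500/25 = 20, a_3 = floor((25 + 12)/20) = 1.
  m_4 = 20*1 - 12 = 8, d_4 = (644 - 8^2)/20 = 580/20 = 29, a_4 = floor((25 + 8)/29) = 1.
  m_5 = 29*1 - 8 = 21, d_5 = (644 - 21^2)/29 = 203/29 = 7, a_5 = floor((25 + 21)/7) = 6.
  m_6 = 7*6 - 21 = 21, d_6 = (644 - 21^2)/7 = 203/7 = 29, a_6 = floor((25 + 21)/29) = 1.
  m_7 = 29*1 - 21 = 8, d_7 = (644 - 8^2)/29 = 580/29 = 20, a_7 = floor((25 + 8)/20) = 1.
  m_8 = 20*1 - 8 = 12, d_8 = (644 - 12^2)/20 = 500/20 = 25, a_8 = floor((25 + 12)/25) = 1.
  m_9 = 25*1 - 12 = 13, d_9 = (644 - 13^2)/25 = 475/25 = 19, a_9 = floor((25 + 13)/19) = 2.
  m_10 = 19*2 - 13 = 25, d_10 = (644 - 25^2)/19 = 19/19 = 1, a_10 = floor((25 + 25)/1) = 50.
  m_11 = 1*50 - 25 = 25, d_11 = (644 - 25^2)/1 = 19/1 = 19: (m_11, d_11) = (m_1, d_1) = (25, 19), so from here the quotients repeat a_1, ..., a_10; the period length is 10.
So sqrt(644) = [25; (2, 1, 1, 1, 6, 1, 1, 1, 2, 50)] with period length k = 10.
k is even, so the fundamental solution of x^2 - 644y^2 = 1 is (p_{k-1}, q_{k-1}) = (p_9, q_9); compute convergents through index 9.
Convergents (p_i = a_i*p_{i-1} + p_{i-2}, q_i = a_i*q_{i-1} + q_{i-2} with p_{-2}=0, p_{-1}=1, q_{-2}=1, q_{-1}=0):
  i=0: a_0=25, p_0 = 25*1 + 0 = 25, q_0 = 25*0 + 1 = 1.
  i=1: a_1=2, p_1 = 2*25 + 1 = 51, q_1 = 2*1 + 0 = 2.
  i=2: a_2=1, p_2 = 1*51 + 25 = 76, q_2 = 1*2 + 1 = 3.
  i=3: a_3=1, p_3 = 1*76 + 51 = 127, q_3 = 1*3 + 2 = 5.
  i=4: a_4=1, p_4 = 1*127 + 76 = 203, q_4 = 1*5 + 3 = 8.
  i=5: a_5=6, p_5 = 6*203 + 127 = 1345, q_5 = 6*8 + 5 = 53.
  i=6: a_6=1, p_6 = 1*1345 + 203 = 1548, q_6 = 1*53 + 8 = 61.
  i=7: a_7=1, p_7 = 1*1548 + 1345 = 2893, q_7 = 1*61 + 53 = 114.
  i=8: a_8=1, p_8 = 1*2893 + 1548 = 4441, q_8 = 1*114 + 61 = 175.
  i=9: a_9=2, p_9 = 2*4441 + 2893 = 11775, q_9 = 2*175 + 114 = 464.
Check: 11775^2 - 644*464^2 = 138650625 - 138650624 = 1, so (x, y) = (11775, 464) solves the equation, and by the theorem it is the least positive solution.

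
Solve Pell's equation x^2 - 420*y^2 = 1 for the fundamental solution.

(x, y) = (41, 2)

First expand sqrt(420) as a continued fraction. With x_i = (sqrt(420) + m_i)/d_i and (m_0, d_0) = (0, 1): a_0 = floor(sqrt(420)) = 20, since 20^2 = 400 <= 420 < 441 = 21^2.
Iterate m_{i+1} = d_i*a_i - m_i, d_{i+1} = (420 - m_{i+1}^2)/d_i, a_{i+1} = floor((a_0 + m_{i+1})/d_{i+1}):
  m_1 = 1*20 - 0 = 20, d_1 = (420 - 20^2)/1 = 20/1 = 20, a_1 = floor((20 + 20)/20) = 2.
  m_2 = 20*2 - 20 = 20, d_2 = (420 - 20^2)/20 = 20/20 = 1, a_2 = floor((20 + 20)/1) = 40.
  m_3 = 1*40 - 20 = 20, d_3 = (420 - 20^2)/1 = 20/1 = 20: (m_3, d_3) = (m_1, d_1) = (20, 20), so from here the quotients repeat a_1, a_2; the period length is 2.
So sqrt(420) = [20; (2, 40)] with period length k = 2.
k is even, so the fundamental solution of x^2 - 420y^2 = 1 is (p_{k-1}, q_{k-1}) = (p_1, q_1); compute convergents through index 1.
Convergents (p_i = a_i*p_{i-1} + p_{i-2}, q_i = a_i*q_{i-1} + q_{i-2} with p_{-2}=0, p_{-1}=1, q_{-2}=1, q_{-1}=0):
  i=0: a_0=20, p_0 = 20*1 + 0 = 20, q_0 = 20*0 + 1 = 1.
  i=1: a_1=2, p_1 = 2*20 + 1 = 41, q_1 = 2*1 + 0 = 2.
Check: 41^2 - 420*2^2 = 1681 - 1680 = 1, so (x, y) = (41, 2) solves the equation, and by the theorem it is the least positive solution.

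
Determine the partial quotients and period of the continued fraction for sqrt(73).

[8; (1, 1, 5, 5, 1, 1, 16)]

Write x_i = (sqrt(73) + m_i)/d_i with (m_0, d_0) = (0, 1). a_0 = floor(sqrt(73)) = 8, since 8^2 = 64 <= 73 < 81 = 9^2.
Iterate m_{i+1} = d_i*a_i - m_i, d_{i+1} = (73 - m_{i+1}^2)/d_i, a_{i+1} = floor((a_0 + m_{i+1})/d_{i+1}):
  m_1 = 1*8 - 0 = 8, d_1 = (73 - 8^2)/1 = 9/1 = 9, a_1 = floor((8 + 8)/9) = 1.
  m_2 = 9*1 - 8 = 1, d_2 = (73 - 1^2)/9 = 72/9 = 8, a_2 = floor((8 + 1)/8) = 1.
  m_3 = 8*1 - 1 = 7, d_3 = (73 - 7^2)/8 = 24/8 = 3, a_3 = floor((8 + 7)/3) = 5.
  m_4 = 3*5 - 7 = 8, d_4 = (73 - 8^2)/3 = 9/3 = 3, a_4 = floor((8 + 8)/3) = 5.
  m_5 = 3*5 - 8 = 7, d_5 = (73 - 7^2)/3 = 24/3 = 8, a_5 = floor((8 + 7)/8) = 1.
  m_6 = 8*1 - 7 = 1, d_6 = (73 - 1^2)/8 = 72/8 = 9, a_6 = floor((8 + 1)/9) = 1.
  m_7 = 9*1 - 1 = 8, d_7 = (73 - 8^2)/9 = 9/9 = 1, a_7 = floor((8 + 8)/1) = 16.
  m_8 = 1*16 - 8 = 8, d_8 = (73 - 8^2)/1 = 9/1 = 9: (m_8, d_8) = (m_1, d_1) = (8, 9), so from here the quotients repeat a_1, ..., a_7; the period length is 7.
Hence the expansion of sqrt(73) is a_0 = 8 followed by the repeating block 1, 1, 5, 5, 1, 1, 16 (period 7).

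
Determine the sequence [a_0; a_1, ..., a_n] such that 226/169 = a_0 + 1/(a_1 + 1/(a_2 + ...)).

[1; 2, 1, 27, 2]

Run the Euclidean algorithm on 226 and 169; the successive quotients are the partial quotients a_0, a_1, ... (each step inverts the fractional part left over by the previous one):
  226 = 1*169 + 57, so a_0 = 1.
  169 = 2*57 + 55, so a_1 = 2.
  57 = 1*55 + 2, so a_2 = 1.
  55 = 27*2 + 1, so a_3 = 27.
  2 = 2*1 + 0, so a_4 = 2.
The remainder reaches 0 after 5 divisions, so the expansion has 5 partial quotients, read off in order.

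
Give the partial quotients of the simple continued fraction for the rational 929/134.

[6; 1, 13, 1, 8]

Run the Euclidean algorithm on 929 and 134; the successive quotients are the partial quotients a_0, a_1, ... (each step inverts the fractional part left over by the previous one):
  929 = 6*134 + 125, so a_0 = 6.
  134 = 1*125 + 9, so a_1 = 1.
  125 = 13*9 + 8, so a_2 = 13.
  9 = 1*8 + 1, so a_3 = 1.
  8 = 8*1 + 0, so a_4 = 8.
The remainder reaches 0 after 5 divisions, so the expansion has 5 partial quotients, read off in order.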